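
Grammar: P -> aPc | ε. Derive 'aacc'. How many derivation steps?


Derivation: P => aPc => aaPcc => aacc
Steps: 3


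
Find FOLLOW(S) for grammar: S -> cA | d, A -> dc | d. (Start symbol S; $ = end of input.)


$ ∈ FOLLOW(S). For each A -> αBβ: add FIRST(β)\{ε} to FOLLOW(B); if β nullable, add FOLLOW(A).
FOLLOW(S) = {$}


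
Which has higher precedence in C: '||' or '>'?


'>' is relational (level 7); '||' is logical OR (level 1)
Higher level binds tighter
'>' has higher precedence than '||'


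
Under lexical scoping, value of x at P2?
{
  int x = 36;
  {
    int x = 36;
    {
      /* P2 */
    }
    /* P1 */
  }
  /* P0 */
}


P2's block does not declare x; resolves to the enclosing declaration at depth 1
x = 36


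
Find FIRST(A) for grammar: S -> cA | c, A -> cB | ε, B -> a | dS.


Per alternative of A: FIRST(cB) = {c}; FIRST(ε) = {ε}
FIRST(A) = {c, ε}


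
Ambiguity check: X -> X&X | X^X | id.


'id&id^id' has two parse trees (no precedence encoded between & and ^)
Ambiguous


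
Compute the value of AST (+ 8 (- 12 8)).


Evaluate inner: (- 12 8) = 4
Evaluate root: (+ 8 4) = 12
Result: 12


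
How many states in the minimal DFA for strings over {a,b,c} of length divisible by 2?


Track length mod 2: states 0..1, accept at 0
Minimal DFA: 2 states


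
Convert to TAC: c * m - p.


Break into single-operator statements:
t1 = c * m
t2 = t1 - p


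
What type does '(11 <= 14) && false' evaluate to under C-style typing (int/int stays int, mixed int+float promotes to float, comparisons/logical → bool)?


Operand types: bool && bool
Rule: logical operators take bool operands and yield bool
Result type: bool


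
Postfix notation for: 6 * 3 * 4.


Left to right (same or higher precedence on left)
Postfix: 6 3 * 4 *


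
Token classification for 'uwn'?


Pattern: letter/underscore followed by alphanumerics, not a keyword
Type: IDENTIFIER


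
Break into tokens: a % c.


Scan left to right, longest-match per lexeme
Tokens: ID(a), OP(%), ID(c)


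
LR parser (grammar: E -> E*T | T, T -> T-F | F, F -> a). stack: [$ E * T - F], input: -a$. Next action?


handle 'T-F' on top
Action: reduce (T -> T-F)


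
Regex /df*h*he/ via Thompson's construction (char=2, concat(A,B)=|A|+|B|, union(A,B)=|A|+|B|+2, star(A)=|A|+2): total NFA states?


Syntax tree has 5 char leaf(s), 0 union(s), 2 star(s)
chars contribute 5×2 = 10; each union adds +2; each star adds +2
Total: 10 + 0 + 4 = 14 states


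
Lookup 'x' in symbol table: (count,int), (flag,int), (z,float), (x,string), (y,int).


Lookup 'x' → type string


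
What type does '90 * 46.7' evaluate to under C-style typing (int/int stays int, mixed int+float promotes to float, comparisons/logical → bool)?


Operand types: int * float
Rule: mixed int/float promotes to float; int/int stays int
Result type: float


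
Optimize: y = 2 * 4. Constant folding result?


2 * 4 = 8 at compile time
Optimized: y = 8


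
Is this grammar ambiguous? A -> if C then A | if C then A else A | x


dangling else: 'if C then if C then x else x' parses two ways
Ambiguous


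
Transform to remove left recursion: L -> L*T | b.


Left-recursive alternatives: L*T; non-recursive: b
Introduce L': L -> bL', L' -> *TL' | ε


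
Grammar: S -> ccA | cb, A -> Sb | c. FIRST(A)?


Per alternative of A: FIRST(Sb) = {c}; FIRST(c) = {c}
FIRST(A) = {c}


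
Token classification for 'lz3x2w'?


Pattern: letter/underscore followed by alphanumerics, not a keyword
Type: IDENTIFIER


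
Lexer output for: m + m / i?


Scan left to right, longest-match per lexeme
Tokens: ID(m), OP(+), ID(m), OP(/), ID(i)


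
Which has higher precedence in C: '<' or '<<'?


'<<' is shift (level 8); '<' is relational (level 7)
Higher level binds tighter
'<<' has higher precedence than '<'


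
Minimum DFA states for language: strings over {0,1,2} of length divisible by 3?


Track length mod 3: states 0..2, accept at 0
Minimal DFA: 3 states


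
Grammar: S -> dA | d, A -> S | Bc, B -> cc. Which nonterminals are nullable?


A nonterminal is nullable iff some alternative derives ε (directly, or every symbol in it is nullable)
Nullable: {}


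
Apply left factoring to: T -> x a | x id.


Common prefix: 'x'
Factored: T -> x T', T' -> a | id


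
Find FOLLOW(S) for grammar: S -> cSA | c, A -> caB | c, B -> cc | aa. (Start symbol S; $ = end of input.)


$ ∈ FOLLOW(S). For each A -> αBβ: add FIRST(β)\{ε} to FOLLOW(B); if β nullable, add FOLLOW(A).
FOLLOW(S) = {$, c}


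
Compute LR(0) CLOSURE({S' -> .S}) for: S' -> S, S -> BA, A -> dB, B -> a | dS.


Start: S' -> .S
For each item with dot before a nonterminal B, add B -> .γ for every B-production
Closure: [S' -> .S, S -> .BA, B -> .a, B -> .dS]


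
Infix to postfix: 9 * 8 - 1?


Left to right (same or higher precedence on left)
Postfix: 9 8 * 1 -


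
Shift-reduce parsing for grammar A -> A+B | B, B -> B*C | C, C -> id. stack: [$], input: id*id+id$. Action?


no handle on stack; shift 'id'
Action: shift


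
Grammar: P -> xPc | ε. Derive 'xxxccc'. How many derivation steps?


Derivation: P => xPc => xxPcc => xxxPccc => xxxccc
Steps: 4


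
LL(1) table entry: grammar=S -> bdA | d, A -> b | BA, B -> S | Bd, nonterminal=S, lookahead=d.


For [S, d]: 'd' ∈ FIRST(d)
Entry: S -> d


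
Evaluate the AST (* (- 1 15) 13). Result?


Evaluate inner: (- 1 15) = -14
Evaluate root: (* -14 13) = -182
Result: -182


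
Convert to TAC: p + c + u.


Break into single-operator statements:
t1 = p + c
t2 = t1 + u


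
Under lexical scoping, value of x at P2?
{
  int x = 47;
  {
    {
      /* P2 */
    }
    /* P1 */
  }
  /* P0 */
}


P2's block does not declare x; resolves to the enclosing declaration at depth 0
x = 47


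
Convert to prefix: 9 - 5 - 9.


left-to-right (same/higher precedence on left): tree is (- (- 9 5) 9)
Prefix: - - 9 5 9


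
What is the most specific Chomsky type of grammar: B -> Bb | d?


Left-linear: every RHS is a terminal or one nonterminal followed by a terminal
Classification: Type 3 (Regular)


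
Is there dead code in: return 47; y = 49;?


statement follows a return and is unreachable
Dead: 'y = 49'


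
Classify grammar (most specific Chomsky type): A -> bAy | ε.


Single nonterminal LHS, but b^n y^n is not regular
Classification: Type 2 (Context-Free)


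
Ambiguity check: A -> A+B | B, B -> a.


precedence layered via separate nonterminal B: deterministic
Unambiguous


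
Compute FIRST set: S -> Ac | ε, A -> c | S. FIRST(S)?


Per alternative of S: FIRST(Ac) = {c}; FIRST(ε) = {ε}
FIRST(S) = {c, ε}


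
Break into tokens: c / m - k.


Scan left to right, longest-match per lexeme
Tokens: ID(c), OP(/), ID(m), OP(-), ID(k)


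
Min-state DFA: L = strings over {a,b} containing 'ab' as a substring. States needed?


KMP-style automaton: 2 progress states + 1 absorbing accept = 3
Minimal DFA: 3 states


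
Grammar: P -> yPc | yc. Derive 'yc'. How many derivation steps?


Derivation: P => yc
Steps: 1


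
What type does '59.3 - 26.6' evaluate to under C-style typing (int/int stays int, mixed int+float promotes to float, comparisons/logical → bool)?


Operand types: float - float
Rule: mixed int/float promotes to float; int/int stays int
Result type: float


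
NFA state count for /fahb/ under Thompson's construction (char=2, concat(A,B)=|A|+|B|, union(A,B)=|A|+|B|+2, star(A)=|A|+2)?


Syntax tree has 4 char leaf(s), 0 union(s), 0 star(s)
chars contribute 4×2 = 8; each union adds +2; each star adds +2
Total: 8 + 0 + 0 = 8 states


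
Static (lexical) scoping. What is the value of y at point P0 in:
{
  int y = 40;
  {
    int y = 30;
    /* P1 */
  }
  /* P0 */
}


y declared in the same block as P0
y = 40


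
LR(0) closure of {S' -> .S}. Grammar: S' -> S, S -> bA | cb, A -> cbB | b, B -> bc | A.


Start: S' -> .S
For each item with dot before a nonterminal B, add B -> .γ for every B-production
Closure: [S' -> .S, S -> .bA, S -> .cb]


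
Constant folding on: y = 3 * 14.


3 * 14 = 42 at compile time
Optimized: y = 42


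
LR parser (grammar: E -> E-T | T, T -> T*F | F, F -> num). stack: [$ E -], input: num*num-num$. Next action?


no handle ('E-' is not any RHS); shift 'num'
Action: shift


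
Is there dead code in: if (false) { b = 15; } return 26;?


condition is constant false, so the whole block is unreachable
Dead: 'if (false) { b = 15; }'


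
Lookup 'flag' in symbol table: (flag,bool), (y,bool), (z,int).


Lookup 'flag' → type bool


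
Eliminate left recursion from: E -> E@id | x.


Left-recursive alternatives: E@id; non-recursive: x
Introduce E': E -> xE', E' -> @idE' | ε


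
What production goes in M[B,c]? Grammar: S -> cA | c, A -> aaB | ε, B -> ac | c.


For [B, c]: 'c' ∈ FIRST(c)
Entry: B -> c


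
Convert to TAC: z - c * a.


Break into single-operator statements:
t1 = c * a
t2 = z - t1


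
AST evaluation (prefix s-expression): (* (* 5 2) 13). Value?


Evaluate inner: (* 5 2) = 10
Evaluate root: (* 10 13) = 130
Result: 130


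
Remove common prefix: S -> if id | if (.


Common prefix: 'if'
Factored: S -> if S', S' -> id | (


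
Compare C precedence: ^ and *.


'*' is multiplicative (level 10); '^' is bitwise XOR (level 4)
Higher level binds tighter
'*' has higher precedence than '^'


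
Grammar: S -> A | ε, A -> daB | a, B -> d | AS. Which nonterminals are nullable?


A nonterminal is nullable iff some alternative derives ε (directly, or every symbol in it is nullable)
Nullable: {S}


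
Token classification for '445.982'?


Pattern: digits with a decimal point
Type: FLOAT_LITERAL


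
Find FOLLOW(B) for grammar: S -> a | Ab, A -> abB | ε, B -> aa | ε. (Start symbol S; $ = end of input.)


$ ∈ FOLLOW(S). For each A -> αBβ: add FIRST(β)\{ε} to FOLLOW(B); if β nullable, add FOLLOW(A).
FOLLOW(B) = {b}


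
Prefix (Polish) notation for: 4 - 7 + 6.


left-to-right (same/higher precedence on left): tree is (+ (- 4 7) 6)
Prefix: + - 4 7 6


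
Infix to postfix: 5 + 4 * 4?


* has higher precedence, evaluate 4*4 first
Postfix: 5 4 4 * +


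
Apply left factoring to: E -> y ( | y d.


Common prefix: 'y'
Factored: E -> y E', E' -> ( | d


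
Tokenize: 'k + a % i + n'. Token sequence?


Scan left to right, longest-match per lexeme
Tokens: ID(k), OP(+), ID(a), OP(%), ID(i), OP(+), ID(n)


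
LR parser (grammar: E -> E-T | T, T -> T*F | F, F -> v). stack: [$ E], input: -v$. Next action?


shift '-' to continue E -> E-T
Action: shift


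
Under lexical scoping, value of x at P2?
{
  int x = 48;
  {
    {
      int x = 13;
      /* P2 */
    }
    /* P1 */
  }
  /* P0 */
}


x declared in the same block as P2
x = 13


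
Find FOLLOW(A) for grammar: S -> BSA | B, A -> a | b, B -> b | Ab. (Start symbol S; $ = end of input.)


$ ∈ FOLLOW(S). For each A -> αBβ: add FIRST(β)\{ε} to FOLLOW(B); if β nullable, add FOLLOW(A).
FOLLOW(A) = {$, a, b}


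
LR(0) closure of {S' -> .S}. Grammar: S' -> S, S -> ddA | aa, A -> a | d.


Start: S' -> .S
For each item with dot before a nonterminal B, add B -> .γ for every B-production
Closure: [S' -> .S, S -> .ddA, S -> .aa]


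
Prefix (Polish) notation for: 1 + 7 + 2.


left-to-right (same/higher precedence on left): tree is (+ (+ 1 7) 2)
Prefix: + + 1 7 2


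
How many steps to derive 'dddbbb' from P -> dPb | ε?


Derivation: P => dPb => ddPbb => dddPbbb => dddbbb
Steps: 4


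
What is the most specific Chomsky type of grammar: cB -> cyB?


LHS has context (more than one symbol) and |LHS| ≤ |RHS|
Classification: Type 1 (Context-Sensitive)


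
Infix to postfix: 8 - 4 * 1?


* has higher precedence, evaluate 4*1 first
Postfix: 8 4 1 * -


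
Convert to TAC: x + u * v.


Break into single-operator statements:
t1 = u * v
t2 = x + t1


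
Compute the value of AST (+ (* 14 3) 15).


Evaluate inner: (* 14 3) = 42
Evaluate root: (+ 42 15) = 57
Result: 57


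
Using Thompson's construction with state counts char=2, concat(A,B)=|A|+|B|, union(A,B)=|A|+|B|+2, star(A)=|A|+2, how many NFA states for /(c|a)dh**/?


Syntax tree has 4 char leaf(s), 1 union(s), 2 star(s)
chars contribute 4×2 = 8; each union adds +2; each star adds +2
Total: 8 + 2 + 4 = 14 states


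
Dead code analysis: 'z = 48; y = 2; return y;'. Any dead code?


z is assigned but never read
Dead: 'z = 48'


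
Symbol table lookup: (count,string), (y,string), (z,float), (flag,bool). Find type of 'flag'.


Lookup 'flag' → type bool


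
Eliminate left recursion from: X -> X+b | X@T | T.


Left-recursive alternatives: X+b, X@T; non-recursive: T
Introduce X': X -> TX', X' -> +bX' | @TX' | ε


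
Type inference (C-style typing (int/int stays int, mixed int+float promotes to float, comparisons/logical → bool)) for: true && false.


Operand types: bool && bool
Rule: logical operators take bool operands and yield bool
Result type: bool


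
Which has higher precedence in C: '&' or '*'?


'*' is multiplicative (level 10); '&' is bitwise AND (level 5)
Higher level binds tighter
'*' has higher precedence than '&'


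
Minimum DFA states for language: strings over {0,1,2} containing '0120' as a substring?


KMP-style automaton: 4 progress states + 1 absorbing accept = 5
Minimal DFA: 5 states


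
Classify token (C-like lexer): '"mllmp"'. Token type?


Pattern: double-quoted sequence
Type: STRING_LITERAL


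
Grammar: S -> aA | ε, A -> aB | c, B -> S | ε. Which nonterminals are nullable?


A nonterminal is nullable iff some alternative derives ε (directly, or every symbol in it is nullable)
Nullable: {B, S}


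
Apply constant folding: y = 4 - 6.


4 - 6 = -2 at compile time
Optimized: y = -2


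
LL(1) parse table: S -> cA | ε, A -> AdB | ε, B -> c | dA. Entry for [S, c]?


For [S, c]: 'c' ∈ FIRST(cA)
Entry: S -> cA


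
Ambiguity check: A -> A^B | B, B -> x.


precedence layered via separate nonterminal B: deterministic
Unambiguous


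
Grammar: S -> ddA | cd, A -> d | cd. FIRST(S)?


Per alternative of S: FIRST(ddA) = {d}; FIRST(cd) = {c}
FIRST(S) = {c, d}


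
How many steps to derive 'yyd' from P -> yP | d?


Derivation: P => yP => yyP => yyd
Steps: 3


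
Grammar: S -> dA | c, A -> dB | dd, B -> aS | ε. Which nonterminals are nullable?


A nonterminal is nullable iff some alternative derives ε (directly, or every symbol in it is nullable)
Nullable: {B}


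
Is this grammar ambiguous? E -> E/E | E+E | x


'x/x+x' has two parse trees (no precedence encoded between / and +)
Ambiguous


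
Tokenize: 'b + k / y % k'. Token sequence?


Scan left to right, longest-match per lexeme
Tokens: ID(b), OP(+), ID(k), OP(/), ID(y), OP(%), ID(k)


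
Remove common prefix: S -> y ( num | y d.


Common prefix: 'y'
Factored: S -> y S', S' -> ( num | d


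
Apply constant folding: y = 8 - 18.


8 - 18 = -10 at compile time
Optimized: y = -10


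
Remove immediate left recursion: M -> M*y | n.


Left-recursive alternatives: M*y; non-recursive: n
Introduce M': M -> nM', M' -> *yM' | ε


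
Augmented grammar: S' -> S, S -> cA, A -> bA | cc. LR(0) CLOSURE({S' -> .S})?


Start: S' -> .S
For each item with dot before a nonterminal B, add B -> .γ for every B-production
Closure: [S' -> .S, S -> .cA]


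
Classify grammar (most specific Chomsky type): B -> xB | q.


Right-linear: every RHS is a terminal or a terminal followed by one nonterminal
Classification: Type 3 (Regular)


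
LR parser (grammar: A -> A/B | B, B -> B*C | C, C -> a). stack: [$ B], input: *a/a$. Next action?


shift '*' to continue B -> B*C
Action: shift


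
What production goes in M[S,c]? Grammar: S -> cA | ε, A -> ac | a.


For [S, c]: 'c' ∈ FIRST(cA)
Entry: S -> cA


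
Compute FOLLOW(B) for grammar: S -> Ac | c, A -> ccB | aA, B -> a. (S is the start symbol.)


$ ∈ FOLLOW(S). For each A -> αBβ: add FIRST(β)\{ε} to FOLLOW(B); if β nullable, add FOLLOW(A).
FOLLOW(B) = {c}


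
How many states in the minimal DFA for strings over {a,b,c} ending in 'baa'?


Track the longest suffix of input matching a prefix of 'baa': 4 classes (prefixes of length 0..3)
Minimal DFA: 4 states


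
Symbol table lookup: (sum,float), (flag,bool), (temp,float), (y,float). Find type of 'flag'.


Lookup 'flag' → type bool


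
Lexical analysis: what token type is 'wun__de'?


Pattern: letter/underscore followed by alphanumerics, not a keyword
Type: IDENTIFIER


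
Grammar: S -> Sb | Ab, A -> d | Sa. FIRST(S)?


Per alternative of S: FIRST(Sb) = {d}; FIRST(Ab) = {d}
FIRST(S) = {d}


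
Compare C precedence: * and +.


'*' is multiplicative (level 10); '+' is additive (level 9)
Higher level binds tighter
'*' has higher precedence than '+'


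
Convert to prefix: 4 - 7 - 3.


left-to-right (same/higher precedence on left): tree is (- (- 4 7) 3)
Prefix: - - 4 7 3


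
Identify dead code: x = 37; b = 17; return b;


x is assigned but never read
Dead: 'x = 37'


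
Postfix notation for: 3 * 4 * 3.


Left to right (same or higher precedence on left)
Postfix: 3 4 * 3 *


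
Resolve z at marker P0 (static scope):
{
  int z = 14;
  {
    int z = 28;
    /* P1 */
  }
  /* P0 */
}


z declared in the same block as P0
z = 14


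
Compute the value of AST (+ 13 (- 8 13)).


Evaluate inner: (- 8 13) = -5
Evaluate root: (+ 13 -5) = 8
Result: 8


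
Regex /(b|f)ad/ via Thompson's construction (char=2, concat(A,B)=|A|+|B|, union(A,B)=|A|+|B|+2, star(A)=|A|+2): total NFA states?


Syntax tree has 4 char leaf(s), 1 union(s), 0 star(s)
chars contribute 4×2 = 8; each union adds +2; each star adds +2
Total: 8 + 2 + 0 = 10 states


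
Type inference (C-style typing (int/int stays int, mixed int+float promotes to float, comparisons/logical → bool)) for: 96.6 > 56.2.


Operand types: float > float
Rule: comparison yields bool
Result type: bool


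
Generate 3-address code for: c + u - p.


Break into single-operator statements:
t1 = c + u
t2 = t1 - p


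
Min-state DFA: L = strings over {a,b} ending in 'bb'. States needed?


Track the longest suffix of input matching a prefix of 'bb': 3 classes (prefixes of length 0..2)
Minimal DFA: 3 states


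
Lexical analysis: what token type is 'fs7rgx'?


Pattern: letter/underscore followed by alphanumerics, not a keyword
Type: IDENTIFIER


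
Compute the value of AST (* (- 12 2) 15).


Evaluate inner: (- 12 2) = 10
Evaluate root: (* 10 15) = 150
Result: 150


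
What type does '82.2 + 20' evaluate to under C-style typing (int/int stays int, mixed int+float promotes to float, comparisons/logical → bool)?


Operand types: float + int
Rule: mixed int/float promotes to float; int/int stays int
Result type: float


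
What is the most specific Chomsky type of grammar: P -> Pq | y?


Left-linear: every RHS is a terminal or one nonterminal followed by a terminal
Classification: Type 3 (Regular)


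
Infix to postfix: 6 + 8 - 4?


Left to right (same or higher precedence on left)
Postfix: 6 8 + 4 -


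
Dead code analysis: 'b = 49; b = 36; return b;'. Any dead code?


first assignment to b is overwritten before any read
Dead: 'b = 49'


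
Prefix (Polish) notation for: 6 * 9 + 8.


left-to-right (same/higher precedence on left): tree is (+ (* 6 9) 8)
Prefix: + * 6 9 8


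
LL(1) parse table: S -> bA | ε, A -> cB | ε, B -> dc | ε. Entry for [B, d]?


For [B, d]: 'd' ∈ FIRST(dc)
Entry: B -> dc


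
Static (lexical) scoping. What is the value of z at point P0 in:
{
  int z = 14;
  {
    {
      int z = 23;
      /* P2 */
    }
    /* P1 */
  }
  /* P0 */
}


z declared in the same block as P0
z = 14


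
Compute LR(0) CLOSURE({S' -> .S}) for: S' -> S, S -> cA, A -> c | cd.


Start: S' -> .S
For each item with dot before a nonterminal B, add B -> .γ for every B-production
Closure: [S' -> .S, S -> .cA]


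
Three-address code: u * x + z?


Break into single-operator statements:
t1 = u * x
t2 = t1 + z


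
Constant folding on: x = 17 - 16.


17 - 16 = 1 at compile time
Optimized: x = 1


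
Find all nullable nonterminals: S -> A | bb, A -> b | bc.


A nonterminal is nullable iff some alternative derives ε (directly, or every symbol in it is nullable)
Nullable: {}


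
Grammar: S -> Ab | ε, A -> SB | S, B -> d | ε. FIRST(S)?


Per alternative of S: FIRST(Ab) = {b, d}; FIRST(ε) = {ε}
FIRST(S) = {b, d, ε}


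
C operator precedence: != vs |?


'!=' is equality (level 6); '|' is bitwise OR (level 3)
Higher level binds tighter
'!=' has higher precedence than '|'


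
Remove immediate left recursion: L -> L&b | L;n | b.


Left-recursive alternatives: L&b, L;n; non-recursive: b
Introduce L': L -> bL', L' -> &bL' | ;nL' | ε


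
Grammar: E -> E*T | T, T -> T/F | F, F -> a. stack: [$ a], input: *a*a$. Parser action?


'a' on top is the handle for F -> a
Action: reduce (F -> a)


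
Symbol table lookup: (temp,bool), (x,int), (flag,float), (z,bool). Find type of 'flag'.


Lookup 'flag' → type float


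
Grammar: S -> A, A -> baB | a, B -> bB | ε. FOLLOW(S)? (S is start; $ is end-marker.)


$ ∈ FOLLOW(S). For each A -> αBβ: add FIRST(β)\{ε} to FOLLOW(B); if β nullable, add FOLLOW(A).
FOLLOW(S) = {$}


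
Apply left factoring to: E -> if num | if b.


Common prefix: 'if'
Factored: E -> if E', E' -> num | b


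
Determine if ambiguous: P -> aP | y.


right-linear, alternatives start with distinct terminals 'a' vs 'y': unique leftmost derivation
Unambiguous


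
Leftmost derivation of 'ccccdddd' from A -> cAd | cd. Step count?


Derivation: A => cAd => ccAdd => cccAddd => ccccdddd
Steps: 4


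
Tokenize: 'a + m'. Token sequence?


Scan left to right, longest-match per lexeme
Tokens: ID(a), OP(+), ID(m)


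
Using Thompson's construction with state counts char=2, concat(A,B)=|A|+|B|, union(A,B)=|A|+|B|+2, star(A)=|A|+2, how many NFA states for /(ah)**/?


Syntax tree has 2 char leaf(s), 0 union(s), 2 star(s)
chars contribute 2×2 = 4; each union adds +2; each star adds +2
Total: 4 + 0 + 4 = 8 states


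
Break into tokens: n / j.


Scan left to right, longest-match per lexeme
Tokens: ID(n), OP(/), ID(j)


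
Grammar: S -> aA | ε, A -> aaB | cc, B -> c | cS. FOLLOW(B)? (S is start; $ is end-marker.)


$ ∈ FOLLOW(S). For each A -> αBβ: add FIRST(β)\{ε} to FOLLOW(B); if β nullable, add FOLLOW(A).
FOLLOW(B) = {$}


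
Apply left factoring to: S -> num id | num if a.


Common prefix: 'num'
Factored: S -> num S', S' -> id | if a


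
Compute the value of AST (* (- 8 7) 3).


Evaluate inner: (- 8 7) = 1
Evaluate root: (* 1 3) = 3
Result: 3


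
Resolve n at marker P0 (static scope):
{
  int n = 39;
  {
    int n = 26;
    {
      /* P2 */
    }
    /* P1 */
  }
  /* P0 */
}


n declared in the same block as P0
n = 39


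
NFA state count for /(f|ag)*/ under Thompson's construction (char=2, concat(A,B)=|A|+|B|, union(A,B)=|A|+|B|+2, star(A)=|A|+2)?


Syntax tree has 3 char leaf(s), 1 union(s), 1 star(s)
chars contribute 3×2 = 6; each union adds +2; each star adds +2
Total: 6 + 2 + 2 = 10 states


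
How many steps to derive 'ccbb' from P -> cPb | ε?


Derivation: P => cPb => ccPbb => ccbb
Steps: 3


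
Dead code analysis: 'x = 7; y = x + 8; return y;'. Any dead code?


x is read by y's definition; y is returned
No dead code


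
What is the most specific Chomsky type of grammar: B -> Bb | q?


Left-linear: every RHS is a terminal or one nonterminal followed by a terminal
Classification: Type 3 (Regular)


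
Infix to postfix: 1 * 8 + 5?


Left to right (same or higher precedence on left)
Postfix: 1 8 * 5 +


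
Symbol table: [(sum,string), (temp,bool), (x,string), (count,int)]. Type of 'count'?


Lookup 'count' → type int


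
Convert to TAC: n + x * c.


Break into single-operator statements:
t1 = x * c
t2 = n + t1


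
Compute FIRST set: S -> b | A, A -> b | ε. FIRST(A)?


Per alternative of A: FIRST(b) = {b}; FIRST(ε) = {ε}
FIRST(A) = {b, ε}


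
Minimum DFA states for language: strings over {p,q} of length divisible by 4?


Track length mod 4: states 0..3, accept at 0
Minimal DFA: 4 states


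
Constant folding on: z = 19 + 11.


19 + 11 = 30 at compile time
Optimized: z = 30


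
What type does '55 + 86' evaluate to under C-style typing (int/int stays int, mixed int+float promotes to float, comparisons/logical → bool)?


Operand types: int + int
Rule: mixed int/float promotes to float; int/int stays int
Result type: int


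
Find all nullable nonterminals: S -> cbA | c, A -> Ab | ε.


A nonterminal is nullable iff some alternative derives ε (directly, or every symbol in it is nullable)
Nullable: {A}


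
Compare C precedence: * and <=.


'*' is multiplicative (level 10); '<=' is relational (level 7)
Higher level binds tighter
'*' has higher precedence than '<='


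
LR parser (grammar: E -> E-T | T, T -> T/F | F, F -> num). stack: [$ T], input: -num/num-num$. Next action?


lookahead ∉ {/} so T won't extend; reduce E -> T
Action: reduce (E -> T)


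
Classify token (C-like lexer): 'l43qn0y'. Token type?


Pattern: letter/underscore followed by alphanumerics, not a keyword
Type: IDENTIFIER


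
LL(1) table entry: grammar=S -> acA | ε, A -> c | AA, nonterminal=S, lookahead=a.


For [S, a]: 'a' ∈ FIRST(acA)
Entry: S -> acA


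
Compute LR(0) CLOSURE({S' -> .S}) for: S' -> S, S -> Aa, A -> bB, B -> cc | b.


Start: S' -> .S
For each item with dot before a nonterminal B, add B -> .γ for every B-production
Closure: [S' -> .S, S -> .Aa, A -> .bB]


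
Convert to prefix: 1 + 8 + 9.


left-to-right (same/higher precedence on left): tree is (+ (+ 1 8) 9)
Prefix: + + 1 8 9


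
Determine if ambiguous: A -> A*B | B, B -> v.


precedence layered via separate nonterminal B: deterministic
Unambiguous


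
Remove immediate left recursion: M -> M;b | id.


Left-recursive alternatives: M;b; non-recursive: id
Introduce M': M -> idM', M' -> ;bM' | ε


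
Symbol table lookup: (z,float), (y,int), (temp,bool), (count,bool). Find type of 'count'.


Lookup 'count' → type bool


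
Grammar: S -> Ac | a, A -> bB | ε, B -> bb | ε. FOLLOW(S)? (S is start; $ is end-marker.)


$ ∈ FOLLOW(S). For each A -> αBβ: add FIRST(β)\{ε} to FOLLOW(B); if β nullable, add FOLLOW(A).
FOLLOW(S) = {$}


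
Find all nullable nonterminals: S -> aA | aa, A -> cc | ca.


A nonterminal is nullable iff some alternative derives ε (directly, or every symbol in it is nullable)
Nullable: {}


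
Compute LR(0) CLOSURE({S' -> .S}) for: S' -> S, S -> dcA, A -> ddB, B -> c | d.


Start: S' -> .S
For each item with dot before a nonterminal B, add B -> .γ for every B-production
Closure: [S' -> .S, S -> .dcA]


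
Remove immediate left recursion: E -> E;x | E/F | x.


Left-recursive alternatives: E;x, E/F; non-recursive: x
Introduce E': E -> xE', E' -> ;xE' | /FE' | ε


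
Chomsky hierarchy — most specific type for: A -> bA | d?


Right-linear: every RHS is a terminal or a terminal followed by one nonterminal
Classification: Type 3 (Regular)


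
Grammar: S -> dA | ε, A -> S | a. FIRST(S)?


Per alternative of S: FIRST(dA) = {d}; FIRST(ε) = {ε}
FIRST(S) = {d, ε}


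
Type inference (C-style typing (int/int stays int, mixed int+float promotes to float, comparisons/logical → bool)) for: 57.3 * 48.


Operand types: float * int
Rule: mixed int/float promotes to float; int/int stays int
Result type: float


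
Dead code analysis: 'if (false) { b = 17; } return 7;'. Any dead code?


condition is constant false, so the whole block is unreachable
Dead: 'if (false) { b = 17; }'


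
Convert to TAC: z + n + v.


Break into single-operator statements:
t1 = z + n
t2 = t1 + v


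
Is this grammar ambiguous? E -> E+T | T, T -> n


precedence layered via separate nonterminal T: deterministic
Unambiguous


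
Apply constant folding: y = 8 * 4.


8 * 4 = 32 at compile time
Optimized: y = 32


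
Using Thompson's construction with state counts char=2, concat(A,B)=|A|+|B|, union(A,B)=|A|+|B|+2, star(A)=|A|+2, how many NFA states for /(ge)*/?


Syntax tree has 2 char leaf(s), 0 union(s), 1 star(s)
chars contribute 2×2 = 4; each union adds +2; each star adds +2
Total: 4 + 0 + 2 = 6 states


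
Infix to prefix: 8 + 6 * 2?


'*' binds tighter: tree is (+ 8 (* 6 2))
Prefix: + 8 * 6 2


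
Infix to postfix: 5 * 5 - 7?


Left to right (same or higher precedence on left)
Postfix: 5 5 * 7 -


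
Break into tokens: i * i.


Scan left to right, longest-match per lexeme
Tokens: ID(i), OP(*), ID(i)


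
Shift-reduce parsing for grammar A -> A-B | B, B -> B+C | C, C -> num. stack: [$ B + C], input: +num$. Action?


handle 'B+C' on top
Action: reduce (B -> B+C)


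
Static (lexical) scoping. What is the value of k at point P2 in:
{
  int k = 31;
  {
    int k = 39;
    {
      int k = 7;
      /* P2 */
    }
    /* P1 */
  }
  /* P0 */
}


k declared in the same block as P2
k = 7


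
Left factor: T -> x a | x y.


Common prefix: 'x'
Factored: T -> x T', T' -> a | y


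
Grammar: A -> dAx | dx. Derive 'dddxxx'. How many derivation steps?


Derivation: A => dAx => ddAxx => dddxxx
Steps: 3


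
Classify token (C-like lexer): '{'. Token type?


Pattern: delimiter/punctuation
Type: PUNCTUATION


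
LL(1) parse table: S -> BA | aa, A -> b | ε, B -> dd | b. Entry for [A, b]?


For [A, b]: 'b' ∈ FIRST(b)
Entry: A -> b


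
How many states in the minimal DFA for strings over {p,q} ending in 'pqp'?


Track the longest suffix of input matching a prefix of 'pqp': 4 classes (prefixes of length 0..3)
Minimal DFA: 4 states


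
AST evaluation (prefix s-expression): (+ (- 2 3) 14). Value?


Evaluate inner: (- 2 3) = -1
Evaluate root: (+ -1 14) = 13
Result: 13


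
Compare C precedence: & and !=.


'!=' is equality (level 6); '&' is bitwise AND (level 5)
Higher level binds tighter
'!=' has higher precedence than '&'


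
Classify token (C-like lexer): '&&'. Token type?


Pattern: operator symbol
Type: OPERATOR


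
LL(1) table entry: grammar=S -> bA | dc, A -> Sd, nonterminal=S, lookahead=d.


For [S, d]: 'd' ∈ FIRST(dc)
Entry: S -> dc


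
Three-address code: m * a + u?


Break into single-operator statements:
t1 = m * a
t2 = t1 + u


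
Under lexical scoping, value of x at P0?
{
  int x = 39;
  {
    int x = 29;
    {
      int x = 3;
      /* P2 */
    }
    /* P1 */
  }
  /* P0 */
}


x declared in the same block as P0
x = 39


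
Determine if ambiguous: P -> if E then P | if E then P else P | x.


dangling else: 'if E then if E then x else x' parses two ways
Ambiguous


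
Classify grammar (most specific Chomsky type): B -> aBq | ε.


Single nonterminal LHS, but a^n q^n is not regular
Classification: Type 2 (Context-Free)


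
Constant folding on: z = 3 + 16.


3 + 16 = 19 at compile time
Optimized: z = 19


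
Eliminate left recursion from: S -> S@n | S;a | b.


Left-recursive alternatives: S@n, S;a; non-recursive: b
Introduce S': S -> bS', S' -> @nS' | ;aS' | ε


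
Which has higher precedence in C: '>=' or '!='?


'>=' is relational (level 7); '!=' is equality (level 6)
Higher level binds tighter
'>=' has higher precedence than '!='


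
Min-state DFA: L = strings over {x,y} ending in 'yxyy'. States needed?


Track the longest suffix of input matching a prefix of 'yxyy': 5 classes (prefixes of length 0..4)
Minimal DFA: 5 states


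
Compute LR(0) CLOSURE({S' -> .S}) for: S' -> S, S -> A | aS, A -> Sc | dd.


Start: S' -> .S
For each item with dot before a nonterminal B, add B -> .γ for every B-production
Closure: [S' -> .S, S -> .A, S -> .aS, A -> .Sc, A -> .dd]


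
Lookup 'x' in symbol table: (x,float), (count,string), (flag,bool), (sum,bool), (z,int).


Lookup 'x' → type float


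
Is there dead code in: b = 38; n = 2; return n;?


b is assigned but never read
Dead: 'b = 38'


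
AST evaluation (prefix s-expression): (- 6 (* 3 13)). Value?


Evaluate inner: (* 3 13) = 39
Evaluate root: (- 6 39) = -33
Result: -33


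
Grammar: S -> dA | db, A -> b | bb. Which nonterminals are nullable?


A nonterminal is nullable iff some alternative derives ε (directly, or every symbol in it is nullable)
Nullable: {}


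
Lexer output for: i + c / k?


Scan left to right, longest-match per lexeme
Tokens: ID(i), OP(+), ID(c), OP(/), ID(k)


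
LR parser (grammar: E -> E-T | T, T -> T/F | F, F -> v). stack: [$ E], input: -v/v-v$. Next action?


shift '-' to continue E -> E-T
Action: shift


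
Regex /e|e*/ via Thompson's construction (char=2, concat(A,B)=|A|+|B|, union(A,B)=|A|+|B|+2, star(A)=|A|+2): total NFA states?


Syntax tree has 2 char leaf(s), 1 union(s), 1 star(s)
chars contribute 2×2 = 4; each union adds +2; each star adds +2
Total: 4 + 2 + 2 = 8 states


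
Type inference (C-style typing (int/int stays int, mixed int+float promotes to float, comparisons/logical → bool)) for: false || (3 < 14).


Operand types: bool || bool
Rule: logical operators take bool operands and yield bool
Result type: bool


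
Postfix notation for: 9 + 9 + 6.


Left to right (same or higher precedence on left)
Postfix: 9 9 + 6 +


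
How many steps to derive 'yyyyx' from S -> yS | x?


Derivation: S => yS => yyS => yyyS => yyyyS => yyyyx
Steps: 5


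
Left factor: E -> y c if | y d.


Common prefix: 'y'
Factored: E -> y E', E' -> c if | d


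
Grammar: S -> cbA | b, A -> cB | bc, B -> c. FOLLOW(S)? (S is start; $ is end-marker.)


$ ∈ FOLLOW(S). For each A -> αBβ: add FIRST(β)\{ε} to FOLLOW(B); if β nullable, add FOLLOW(A).
FOLLOW(S) = {$}


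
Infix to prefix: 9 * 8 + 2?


left-to-right (same/higher precedence on left): tree is (+ (* 9 8) 2)
Prefix: + * 9 8 2


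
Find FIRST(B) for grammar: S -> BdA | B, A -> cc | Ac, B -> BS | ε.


Per alternative of B: FIRST(BS) = {d, ε}; FIRST(ε) = {ε}
FIRST(B) = {d, ε}


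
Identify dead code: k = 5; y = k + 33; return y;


k is read by y's definition; y is returned
No dead code


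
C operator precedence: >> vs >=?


'>>' is shift (level 8); '>=' is relational (level 7)
Higher level binds tighter
'>>' has higher precedence than '>='


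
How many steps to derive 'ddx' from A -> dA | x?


Derivation: A => dA => ddA => ddx
Steps: 3


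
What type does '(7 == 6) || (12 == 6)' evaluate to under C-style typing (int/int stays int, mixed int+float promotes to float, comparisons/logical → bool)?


Operand types: bool || bool
Rule: logical operators take bool operands and yield bool
Result type: bool


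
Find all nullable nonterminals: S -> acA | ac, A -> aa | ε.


A nonterminal is nullable iff some alternative derives ε (directly, or every symbol in it is nullable)
Nullable: {A}


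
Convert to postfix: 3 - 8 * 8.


* has higher precedence, evaluate 8*8 first
Postfix: 3 8 8 * -


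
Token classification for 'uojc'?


Pattern: letter/underscore followed by alphanumerics, not a keyword
Type: IDENTIFIER


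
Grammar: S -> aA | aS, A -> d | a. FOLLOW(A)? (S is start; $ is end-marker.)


$ ∈ FOLLOW(S). For each A -> αBβ: add FIRST(β)\{ε} to FOLLOW(B); if β nullable, add FOLLOW(A).
FOLLOW(A) = {$}


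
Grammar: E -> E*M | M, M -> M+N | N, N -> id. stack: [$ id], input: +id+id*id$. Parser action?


'id' on top is the handle for N -> id
Action: reduce (N -> id)


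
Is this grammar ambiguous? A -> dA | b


right-linear, alternatives start with distinct terminals 'd' vs 'b': unique leftmost derivation
Unambiguous


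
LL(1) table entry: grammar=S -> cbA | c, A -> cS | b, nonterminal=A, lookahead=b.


For [A, b]: 'b' ∈ FIRST(b)
Entry: A -> b


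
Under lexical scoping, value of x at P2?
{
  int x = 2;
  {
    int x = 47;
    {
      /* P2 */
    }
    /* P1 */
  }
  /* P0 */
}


P2's block does not declare x; resolves to the enclosing declaration at depth 1
x = 47


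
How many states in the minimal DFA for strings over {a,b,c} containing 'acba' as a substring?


KMP-style automaton: 4 progress states + 1 absorbing accept = 5
Minimal DFA: 5 states


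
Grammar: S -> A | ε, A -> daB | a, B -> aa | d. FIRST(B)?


Per alternative of B: FIRST(aa) = {a}; FIRST(d) = {d}
FIRST(B) = {a, d}


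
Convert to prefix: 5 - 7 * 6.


'*' binds tighter: tree is (- 5 (* 7 6))
Prefix: - 5 * 7 6


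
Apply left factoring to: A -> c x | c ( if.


Common prefix: 'c'
Factored: A -> c A', A' -> x | ( if


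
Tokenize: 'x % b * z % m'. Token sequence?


Scan left to right, longest-match per lexeme
Tokens: ID(x), OP(%), ID(b), OP(*), ID(z), OP(%), ID(m)


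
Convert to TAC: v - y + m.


Break into single-operator statements:
t1 = v - y
t2 = t1 + m


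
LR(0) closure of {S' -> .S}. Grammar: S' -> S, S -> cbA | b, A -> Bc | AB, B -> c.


Start: S' -> .S
For each item with dot before a nonterminal B, add B -> .γ for every B-production
Closure: [S' -> .S, S -> .cbA, S -> .b]


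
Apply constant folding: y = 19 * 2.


19 * 2 = 38 at compile time
Optimized: y = 38


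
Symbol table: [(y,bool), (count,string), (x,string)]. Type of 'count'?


Lookup 'count' → type string


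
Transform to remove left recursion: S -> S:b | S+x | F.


Left-recursive alternatives: S:b, S+x; non-recursive: F
Introduce S': S -> FS', S' -> :bS' | +xS' | ε


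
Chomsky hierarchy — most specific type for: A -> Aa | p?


Left-linear: every RHS is a terminal or one nonterminal followed by a terminal
Classification: Type 3 (Regular)


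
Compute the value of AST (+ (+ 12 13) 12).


Evaluate inner: (+ 12 13) = 25
Evaluate root: (+ 25 12) = 37
Result: 37


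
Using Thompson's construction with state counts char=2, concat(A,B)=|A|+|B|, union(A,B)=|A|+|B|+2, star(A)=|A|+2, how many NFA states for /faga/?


Syntax tree has 4 char leaf(s), 0 union(s), 0 star(s)
chars contribute 4×2 = 8; each union adds +2; each star adds +2
Total: 8 + 0 + 0 = 8 states


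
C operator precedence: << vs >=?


'<<' is shift (level 8); '>=' is relational (level 7)
Higher level binds tighter
'<<' has higher precedence than '>='


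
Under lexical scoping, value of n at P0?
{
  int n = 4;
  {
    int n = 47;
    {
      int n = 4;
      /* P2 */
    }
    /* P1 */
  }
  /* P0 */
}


n declared in the same block as P0
n = 4


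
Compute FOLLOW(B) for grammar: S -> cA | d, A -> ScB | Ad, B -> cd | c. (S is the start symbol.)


$ ∈ FOLLOW(S). For each A -> αBβ: add FIRST(β)\{ε} to FOLLOW(B); if β nullable, add FOLLOW(A).
FOLLOW(B) = {$, c, d}


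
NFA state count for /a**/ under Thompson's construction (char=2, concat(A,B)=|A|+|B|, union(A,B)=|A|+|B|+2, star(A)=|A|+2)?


Syntax tree has 1 char leaf(s), 0 union(s), 2 star(s)
chars contribute 1×2 = 2; each union adds +2; each star adds +2
Total: 2 + 0 + 4 = 6 states
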